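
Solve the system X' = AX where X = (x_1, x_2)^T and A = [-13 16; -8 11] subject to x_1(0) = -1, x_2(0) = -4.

x_1(t) = -7e^(3t) + 6e^(-5t), x_2(t) = -7e^(3t) + 3e^(-5t)

Coefficient matrix A = [[-13, 16], [-8, 11]].
Characteristic polynomial det(A - λI) = λ^2 + 2λ - 15 = 0.
Eigenvalues λ = 3, -5.
For λ=3: (A-λI) row 1 is [-16, 16], so an eigenvector is (1, 1).
For λ=-5: (A-λI) row 1 is [-8, 16], so an eigenvector is (2, 1).
General solution: C_1e^(3t)(1,1) + C_2e^(-5t)(2,1).
Applying x_1(0)=-1, x_2(0)=-4 gives C_1=-7, C_2=3.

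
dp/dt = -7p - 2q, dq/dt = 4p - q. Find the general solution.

Coefficient matrix A = [[-7, -2], [4, -1]].
Characteristic polynomial det(A - λI) = λ^2 + 8λ + 15 = 0.
Eigenvalues λ = -3, -5.
For λ=-3: (A-λI) row 1 is [-4, -2], so an eigenvector is (-1, 2).
For λ=-5: (A-λI) row 1 is [-2, -2], so an eigenvector is (1, -1).
General solution: K_1e^(-3t)(-1,2) + K_2e^(-5t)(1,-1).

p(t) = -K_1e^(-3t) + K_2e^(-5t), q(t) = 2K_1e^(-3t) - K_2e^(-5t)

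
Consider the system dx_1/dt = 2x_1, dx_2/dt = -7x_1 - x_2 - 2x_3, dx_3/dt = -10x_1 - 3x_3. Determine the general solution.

x_1(t) = c_1e^(2t), x_2(t) = -c_1e^(2t) + c_2e^(-t) + c_3e^(-3t), x_3(t) = -2c_1e^(2t) + c_3e^(-3t)

Coefficient matrix A = [[2, 0, 0], [-7, -1, -2], [-10, 0, -3]].
det(A - λI) = 0 gives eigenvalues λ = 2, -1, -3.
For λ=2: eigenvector (1,-1,-2).
For λ=-1: eigenvector (0,1,0).
For λ=-3: eigenvector (0,1,1).
General solution: c_1e^(2t)(1,-1,-2) + c_2e^(-t)(0,1,0) + c_3e^(-3t)(0,1,1).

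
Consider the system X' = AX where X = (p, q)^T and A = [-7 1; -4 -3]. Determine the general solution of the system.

p(t) = K_1e^(-5t) + K_2te^(-5t), q(t) = 2K_1e^(-5t) + 2K_2te^(-5t) + K_2e^(-5t)

Coefficient matrix A = [[-7, 1], [-4, -3]].
Characteristic polynomial det(A - λI) = λ^2 + 10λ + 25 = 0.
Single eigenvalue λ = -5 with algebraic multiplicity 2.
Eigenvector v = (1,2); generalized eigenvector w with (A-λI)w=v is (0,1).
General solution: e^(-5t)[K_1·v + K_2·(t·v + w)].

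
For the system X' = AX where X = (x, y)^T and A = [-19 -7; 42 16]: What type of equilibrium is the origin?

saddle

A = [[-19,-7],[42,16]]; det(A-λI) = λ^2 + 3λ - 10.
λ = -5, 2: opposite signs.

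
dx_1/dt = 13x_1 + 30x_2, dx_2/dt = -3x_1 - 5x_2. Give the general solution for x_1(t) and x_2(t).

Coefficient matrix A = [[13, 30], [-3, -5]].
Characteristic polynomial det(A - λI) = λ^2 - 8λ + 25 = 0.
Eigenvalues λ = 4 ± 3i (complex conjugate pair).
For λ=4+3i: an eigenvector is (-3,1) - i(1,0) = (-3 - i, 1).
A real fundamental pair from Re and Im of e^((4+3i)t)v: X_1 = e^(4t)(cos(3t)·(-3,1) + sin(3t)·(1,0)), X_2 = e^(4t)(sin(3t)·(-3,1) - cos(3t)·(1,0)).
General solution: c_1X_1 + c_2X_2.

x_1(t) = c_1e^(4t)sin(3t) - 3c_1e^(4t)cos(3t) - 3c_2e^(4t)sin(3t) - c_2e^(4t)cos(3t), x_2(t) = c_1e^(4t)cos(3t) + c_2e^(4t)sin(3t)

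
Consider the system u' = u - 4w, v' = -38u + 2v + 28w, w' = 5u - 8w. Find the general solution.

u(t) = C_1e^(-3t) + 4C_3e^(-4t), v(t) = 2C_1e^(-3t) + C_2e^(2t) + 2C_3e^(-4t), w(t) = C_1e^(-3t) + 5C_3e^(-4t)

Coefficient matrix A = [[1, 0, -4], [-38, 2, 28], [5, 0, -8]].
det(A - λI) = 0 gives eigenvalues λ = -3, 2, -4.
For λ=-3: eigenvector (1,2,1).
For λ=2: eigenvector (0,1,0).
For λ=-4: eigenvector (4,2,5).
General solution: C_1e^(-3t)(1,2,1) + C_2e^(2t)(0,1,0) + C_3e^(-4t)(4,2,5).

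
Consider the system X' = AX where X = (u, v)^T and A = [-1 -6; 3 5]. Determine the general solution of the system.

u(t) = K_1e^(2t)sin(3t) - K_1e^(2t)cos(3t) - K_2e^(2t)sin(3t) - K_2e^(2t)cos(3t), v(t) = -K_1e^(2t)sin(3t) + K_2e^(2t)cos(3t)

Coefficient matrix A = [[-1, -6], [3, 5]].
Characteristic polynomial det(A - λI) = λ^2 - 4λ + 13 = 0.
Eigenvalues λ = 2 ± 3i (complex conjugate pair).
For λ=2+3i: an eigenvector is (-1,0) - i(1,-1) = (-1 - i, 0 + i).
A real fundamental pair from Re and Im of e^((2+3i)t)v: X_1 = e^(2t)(cos(3t)·(-1,0) + sin(3t)·(1,-1)), X_2 = e^(2t)(sin(3t)·(-1,0) - cos(3t)·(1,-1)).
General solution: K_1X_1 + K_2X_2.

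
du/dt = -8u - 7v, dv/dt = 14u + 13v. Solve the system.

Coefficient matrix A = [[-8, -7], [14, 13]].
Characteristic polynomial det(A - λI) = λ^2 - 5λ - 6 = 0.
Eigenvalues λ = -1, 6.
For λ=-1: (A-λI) row 1 is [-7, -7], so an eigenvector is (1, -1).
For λ=6: (A-λI) row 1 is [-14, -7], so an eigenvector is (-1, 2).
General solution: c_1e^(-t)(1,-1) + c_2e^(6t)(-1,2).

u(t) = c_1e^(-t) - c_2e^(6t), v(t) = -c_1e^(-t) + 2c_2e^(6t)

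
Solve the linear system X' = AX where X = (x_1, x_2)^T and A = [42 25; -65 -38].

Coefficient matrix A = [[42, 25], [-65, -38]].
Characteristic polynomial det(A - λI) = λ^2 - 4λ + 29 = 0.
Eigenvalues λ = 2 ± 5i (complex conjugate pair).
For λ=2+5i: an eigenvector is (1,-2) - i(-2,3) = (1 + 2i, -2 - 3i).
A real fundamental pair from Re and Im of e^((2+5i)t)v: X_1 = e^(2t)(cos(5t)·(1,-2) + sin(5t)·(-2,3)), X_2 = e^(2t)(sin(5t)·(1,-2) - cos(5t)·(-2,3)).
General solution: K_1X_1 + K_2X_2.

x_1(t) = -2K_1e^(2t)sin(5t) + K_1e^(2t)cos(5t) + K_2e^(2t)sin(5t) + 2K_2e^(2t)cos(5t), x_2(t) = 3K_1e^(2t)sin(5t) - 2K_1e^(2t)cos(5t) - 2K_2e^(2t)sin(5t) - 3K_2e^(2t)cos(5t)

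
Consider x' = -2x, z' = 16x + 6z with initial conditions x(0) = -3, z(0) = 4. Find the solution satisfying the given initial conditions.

x(t) = -3e^(-2t), z(t) = -2e^(6t) + 6e^(-2t)

Coefficient matrix A = [[-2, 0], [16, 6]].
Characteristic polynomial det(A - λI) = λ^2 - 4λ - 12 = 0.
Eigenvalues λ = 6, -2.
For λ=6: (A-λI) row 1 is [-8, 0], so an eigenvector is (0, 1).
For λ=-2: (A-λI) row 2 is [16, 8], so an eigenvector is (1, -2).
General solution: c_1e^(6t)(0,1) + c_2e^(-2t)(1,-2).
Applying x(0)=-3, z(0)=4 gives c_1=-2, c_2=-3.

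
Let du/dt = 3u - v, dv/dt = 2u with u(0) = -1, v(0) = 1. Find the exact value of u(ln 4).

A = [[3,-1],[2,0]]; eigenvalues λ = 2, 1.
Eigenvectors: (1,1) for λ=2, (-1,-2) for λ=1.
From the initial condition, c_1 = -3, c_2 = -2.
u(ln 4) = (-3)(4^2)(1) + (-2)(4^1)(-1) = -40.

-40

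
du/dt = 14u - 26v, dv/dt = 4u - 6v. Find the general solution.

u(t) = 2c_1e^(4t)sin(2t) + 3c_1e^(4t)cos(2t) + 3c_2e^(4t)sin(2t) - 2c_2e^(4t)cos(2t), v(t) = c_1e^(4t)sin(2t) + c_1e^(4t)cos(2t) + c_2e^(4t)sin(2t) - c_2e^(4t)cos(2t)

Coefficient matrix A = [[14, -26], [4, -6]].
Characteristic polynomial det(A - λI) = λ^2 - 8λ + 20 = 0.
Eigenvalues λ = 4 ± 2i (complex conjugate pair).
For λ=4+2i: an eigenvector is (3,1) - i(2,1) = (3 - 2i, 1 - i).
A real fundamental pair from Re and Im of e^((4+2i)t)v: X_1 = e^(4t)(cos(2t)·(3,1) + sin(2t)·(2,1)), X_2 = e^(4t)(sin(2t)·(3,1) - cos(2t)·(2,1)).
General solution: c_1X_1 + c_2X_2.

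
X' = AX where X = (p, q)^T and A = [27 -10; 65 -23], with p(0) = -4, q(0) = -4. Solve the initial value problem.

p(t) = -12e^(2t)sin(5t) - 4e^(2t)cos(5t), q(t) = -32e^(2t)sin(5t) - 4e^(2t)cos(5t)

Coefficient matrix A = [[27, -10], [65, -23]].
Characteristic polynomial det(A - λI) = λ^2 - 4λ + 29 = 0.
Eigenvalues λ = 2 ± 5i (complex conjugate pair).
For λ=2+5i: an eigenvector is (-1,-3) - i(1,2) = (-1 - i, -3 - 2i).
A real fundamental pair from Re and Im of e^((2+5i)t)v: X_1 = e^(2t)(cos(5t)·(-1,-3) + sin(5t)·(1,2)), X_2 = e^(2t)(sin(5t)·(-1,-3) - cos(5t)·(1,2)).
General solution: c_1X_1 + c_2X_2.
Applying p(0)=-4, q(0)=-4 gives c_1=-4, c_2=8.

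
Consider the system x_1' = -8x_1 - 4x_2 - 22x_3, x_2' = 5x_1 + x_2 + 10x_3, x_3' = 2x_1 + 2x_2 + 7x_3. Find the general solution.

Coefficient matrix A = [[-8, -4, -22], [5, 1, 10], [2, 2, 7]].
det(A - λI) = 0 gives eigenvalues λ = 1, -4, 3.
For λ=1: eigenvector (2,1,-1).
For λ=-4: eigenvector (-1,1,0).
For λ=3: eigenvector (-2,0,1).
General solution: K_1e^(t)(2,1,-1) + K_2e^(-4t)(-1,1,0) + K_3e^(3t)(-2,0,1).

x_1(t) = 2K_1e^(t) - K_2e^(-4t) - 2K_3e^(3t), x_2(t) = K_1e^(t) + K_2e^(-4t), x_3(t) = -K_1e^(t) + K_3e^(3t)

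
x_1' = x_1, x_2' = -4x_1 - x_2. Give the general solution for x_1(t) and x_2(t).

Coefficient matrix A = [[1, 0], [-4, -1]].
Characteristic polynomial det(A - λI) = λ^2 - 1 = 0.
Eigenvalues λ = 1, -1.
For λ=1: (A-λI) row 2 is [-4, -2], so an eigenvector is (1, -2).
For λ=-1: (A-λI) row 1 is [2, 0], so an eigenvector is (0, -1).
General solution: C_1e^(t)(1,-2) + C_2e^(-t)(0,-1).

x_1(t) = C_1e^(t), x_2(t) = -2C_1e^(t) - C_2e^(-t)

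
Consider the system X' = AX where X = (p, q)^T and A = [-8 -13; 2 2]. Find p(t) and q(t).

Coefficient matrix A = [[-8, -13], [2, 2]].
Characteristic polynomial det(A - λI) = λ^2 + 6λ + 10 = 0.
Eigenvalues λ = -3 ± i (complex conjugate pair).
For λ=-3+i: an eigenvector is (-3,1) - i(2,-1) = (-3 - 2i, 1 + i).
A real fundamental pair from Re and Im of e^((-3+i)t)v: X_1 = e^(-3t)(cos(t)·(-3,1) + sin(t)·(2,-1)), X_2 = e^(-3t)(sin(t)·(-3,1) - cos(t)·(2,-1)).
General solution: c_1X_1 + c_2X_2.

p(t) = 2c_1e^(-3t)sin(t) - 3c_1e^(-3t)cos(t) - 3c_2e^(-3t)sin(t) - 2c_2e^(-3t)cos(t), q(t) = -c_1e^(-3t)sin(t) + c_1e^(-3t)cos(t) + c_2e^(-3t)sin(t) + c_2e^(-3t)cos(t)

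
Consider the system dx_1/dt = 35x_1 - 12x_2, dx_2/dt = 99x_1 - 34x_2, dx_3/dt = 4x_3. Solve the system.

Coefficient matrix A = [[35, -12, 0], [99, -34, 0], [0, 0, 4]].
det(A - λI) = 0 gives eigenvalues λ = 2, -1, 4.
For λ=2: eigenvector (-4,-11,0).
For λ=-1: eigenvector (-1,-3,0).
For λ=4: eigenvector (0,0,1).
General solution: K_1e^(2t)(-4,-11,0) + K_2e^(-t)(-1,-3,0) + K_3e^(4t)(0,0,1).

x_1(t) = -4K_1e^(2t) - K_2e^(-t), x_2(t) = -11K_1e^(2t) - 3K_2e^(-t), x_3(t) = K_3e^(4t)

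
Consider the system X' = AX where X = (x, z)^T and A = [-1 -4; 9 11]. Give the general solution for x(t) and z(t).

Coefficient matrix A = [[-1, -4], [9, 11]].
Characteristic polynomial det(A - λI) = λ^2 - 10λ + 25 = 0.
Single eigenvalue λ = 5 with algebraic multiplicity 2.
Eigenvector v = (2,-3); generalized eigenvector w with (A-λI)w=v is (-1,1).
General solution: e^(5t)[C_1·v + C_2·(t·v + w)].

x(t) = 2C_1e^(5t) + 2C_2te^(5t) - C_2e^(5t), z(t) = -3C_1e^(5t) - 3C_2te^(5t) + C_2e^(5t)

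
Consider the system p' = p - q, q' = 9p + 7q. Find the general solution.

p(t) = -c_1e^(4t) - c_2te^(4t) + c_2e^(4t), q(t) = 3c_1e^(4t) + 3c_2te^(4t) - 2c_2e^(4t)

Coefficient matrix A = [[1, -1], [9, 7]].
Characteristic polynomial det(A - λI) = λ^2 - 8λ + 16 = 0.
Single eigenvalue λ = 4 with algebraic multiplicity 2.
Eigenvector v = (-1,3); generalized eigenvector w with (A-λI)w=v is (1,-2).
General solution: e^(4t)[c_1·v + c_2·(t·v + w)].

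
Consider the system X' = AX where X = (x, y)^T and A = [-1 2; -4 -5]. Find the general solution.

x(t) = c_1e^(-3t)cos(2t) + c_2e^(-3t)sin(2t), y(t) = -c_1e^(-3t)sin(2t) - c_1e^(-3t)cos(2t) - c_2e^(-3t)sin(2t) + c_2e^(-3t)cos(2t)

Coefficient matrix A = [[-1, 2], [-4, -5]].
Characteristic polynomial det(A - λI) = λ^2 + 6λ + 13 = 0.
Eigenvalues λ = -3 ± 2i (complex conjugate pair).
For λ=-3+2i: an eigenvector is (1,-1) - i(0,-1) = (1, -1 + i).
A real fundamental pair from Re and Im of e^((-3+2i)t)v: X_1 = e^(-3t)(cos(2t)·(1,-1) + sin(2t)·(0,-1)), X_2 = e^(-3t)(sin(2t)·(1,-1) - cos(2t)·(0,-1)).
General solution: c_1X_1 + c_2X_2.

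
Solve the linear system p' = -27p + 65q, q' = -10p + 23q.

Coefficient matrix A = [[-27, 65], [-10, 23]].
Characteristic polynomial det(A - λI) = λ^2 + 4λ + 29 = 0.
Eigenvalues λ = -2 ± 5i (complex conjugate pair).
For λ=-2+5i: an eigenvector is (2,1) - i(3,1) = (2 - 3i, 1 - i).
A real fundamental pair from Re and Im of e^((-2+5i)t)v: X_1 = e^(-2t)(cos(5t)·(2,1) + sin(5t)·(3,1)), X_2 = e^(-2t)(sin(5t)·(2,1) - cos(5t)·(3,1)).
General solution: c_1X_1 + c_2X_2.

p(t) = 3c_1e^(-2t)sin(5t) + 2c_1e^(-2t)cos(5t) + 2c_2e^(-2t)sin(5t) - 3c_2e^(-2t)cos(5t), q(t) = c_1e^(-2t)sin(5t) + c_1e^(-2t)cos(5t) + c_2e^(-2t)sin(5t) - c_2e^(-2t)cos(5t)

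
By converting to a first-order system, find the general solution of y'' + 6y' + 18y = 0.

y(t) = c_1e^(-3t)cos(3t) + c_2e^(-3t)sin(3t)

Let x_1 = y, x_2 = y'. Then x_1' = x_2 and x_2' = -18x_1 - 6x_2.
A = [[0,1],[-18,-6]]; det(A-λI) = λ^2 + 6λ + 18.
Eigenvalues λ = -3 ± 3i.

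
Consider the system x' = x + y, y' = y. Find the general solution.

Coefficient matrix A = [[1, 1], [0, 1]].
Characteristic polynomial det(A - λI) = λ^2 - 2λ + 1 = 0.
Single eigenvalue λ = 1 with algebraic multiplicity 2.
Eigenvector v = (1,0); generalized eigenvector w with (A-λI)w=v is (-2,1).
General solution: e^(t)[c_1·v + c_2·(t·v + w)].

x(t) = c_1e^(t) + c_2te^(t) - 2c_2e^(t), y(t) = c_2e^(t)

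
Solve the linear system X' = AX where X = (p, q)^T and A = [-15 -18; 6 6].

p(t) = -2C_1e^(-6t) - 3C_2e^(-3t), q(t) = C_1e^(-6t) + 2C_2e^(-3t)

Coefficient matrix A = [[-15, -18], [6, 6]].
Characteristic polynomial det(A - λI) = λ^2 + 9λ + 18 = 0.
Eigenvalues λ = -6, -3.
For λ=-6: (A-λI) row 1 is [-9, -18], so an eigenvector is (-2, 1).
For λ=-3: (A-λI) row 1 is [-12, -18], so an eigenvector is (-3, 2).
General solution: C_1e^(-6t)(-2,1) + C_2e^(-3t)(-3,2).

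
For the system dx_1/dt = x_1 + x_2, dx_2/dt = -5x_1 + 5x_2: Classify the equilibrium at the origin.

A = [[1,1],[-5,5]]; det(A-λI) = λ^2 - 6λ + 10.
λ = 3 ± i: positive real part.

unstable spiral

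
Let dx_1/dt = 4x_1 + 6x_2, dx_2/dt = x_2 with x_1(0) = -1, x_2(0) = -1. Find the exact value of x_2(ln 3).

A = [[4,6],[0,1]]; eigenvalues λ = 1, 4.
Eigenvectors: (2,-1) for λ=1, (-1,0) for λ=4.
From the initial condition, c_1 = 1, c_2 = 3.
x_2(ln 3) = (1)(3^1)(-1) + (3)(3^4)(0) = -3.

-3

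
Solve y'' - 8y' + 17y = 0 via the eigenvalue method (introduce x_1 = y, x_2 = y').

y(t) = K_1e^(4t)cos(t) + K_2e^(4t)sin(t)

Let x_1 = y, x_2 = y'. Then x_1' = x_2 and x_2' = -17x_1 + 8x_2.
A = [[0,1],[-17,8]]; det(A-λI) = λ^2 - 8λ + 17.
Eigenvalues λ = 4 ± i.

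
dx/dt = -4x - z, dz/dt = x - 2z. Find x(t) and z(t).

x(t) = K_1e^(-3t) + K_2te^(-3t) - 2K_2e^(-3t), z(t) = -K_1e^(-3t) - K_2te^(-3t) + K_2e^(-3t)

Coefficient matrix A = [[-4, -1], [1, -2]].
Characteristic polynomial det(A - λI) = λ^2 + 6λ + 9 = 0.
Single eigenvalue λ = -3 with algebraic multiplicity 2.
Eigenvector v = (1,-1); generalized eigenvector w with (A-λI)w=v is (-2,1).
General solution: e^(-3t)[K_1·v + K_2·(t·v + w)].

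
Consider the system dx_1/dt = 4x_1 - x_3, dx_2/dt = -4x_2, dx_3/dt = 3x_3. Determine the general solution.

x_1(t) = C_1e^(4t) + C_3e^(3t), x_2(t) = C_2e^(-4t), x_3(t) = C_3e^(3t)

Coefficient matrix A = [[4, 0, -1], [0, -4, 0], [0, 0, 3]].
det(A - λI) = 0 gives eigenvalues λ = 4, -4, 3.
For λ=4: eigenvector (1,0,0).
For λ=-4: eigenvector (0,1,0).
For λ=3: eigenvector (1,0,1).
General solution: C_1e^(4t)(1,0,0) + C_2e^(-4t)(0,1,0) + C_3e^(3t)(1,0,1).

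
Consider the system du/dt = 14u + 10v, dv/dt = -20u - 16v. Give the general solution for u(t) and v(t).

u(t) = c_1e^(4t) + c_2e^(-6t), v(t) = -c_1e^(4t) - 2c_2e^(-6t)

Coefficient matrix A = [[14, 10], [-20, -16]].
Characteristic polynomial det(A - λI) = λ^2 + 2λ - 24 = 0.
Eigenvalues λ = 4, -6.
For λ=4: (A-λI) row 1 is [10, 10], so an eigenvector is (1, -1).
For λ=-6: (A-λI) row 1 is [20, 10], so an eigenvector is (1, -2).
General solution: c_1e^(4t)(1,-1) + c_2e^(-6t)(1,-2).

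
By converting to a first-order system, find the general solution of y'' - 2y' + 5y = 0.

y(t) = K_1e^(t)cos(2t) + K_2e^(t)sin(2t)

Let x_1 = y, x_2 = y'. Then x_1' = x_2 and x_2' = -5x_1 + 2x_2.
A = [[0,1],[-5,2]]; det(A-λI) = λ^2 - 2λ + 5.
Eigenvalues λ = 1 ± 2i.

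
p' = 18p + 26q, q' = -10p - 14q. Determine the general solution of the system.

p(t) = -3C_1e^(2t)sin(2t) - 2C_1e^(2t)cos(2t) - 2C_2e^(2t)sin(2t) + 3C_2e^(2t)cos(2t), q(t) = 2C_1e^(2t)sin(2t) + C_1e^(2t)cos(2t) + C_2e^(2t)sin(2t) - 2C_2e^(2t)cos(2t)

Coefficient matrix A = [[18, 26], [-10, -14]].
Characteristic polynomial det(A - λI) = λ^2 - 4λ + 8 = 0.
Eigenvalues λ = 2 ± 2i (complex conjugate pair).
For λ=2+2i: an eigenvector is (-2,1) - i(-3,2) = (-2 + 3i, 1 - 2i).
A real fundamental pair from Re and Im of e^((2+2i)t)v: X_1 = e^(2t)(cos(2t)·(-2,1) + sin(2t)·(-3,2)), X_2 = e^(2t)(sin(2t)·(-2,1) - cos(2t)·(-3,2)).
General solution: C_1X_1 + C_2X_2.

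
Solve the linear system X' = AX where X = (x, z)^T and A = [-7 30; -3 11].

x(t) = -3c_1e^(2t)sin(3t) + c_1e^(2t)cos(3t) + c_2e^(2t)sin(3t) + 3c_2e^(2t)cos(3t), z(t) = -c_1e^(2t)sin(3t) + c_2e^(2t)cos(3t)

Coefficient matrix A = [[-7, 30], [-3, 11]].
Characteristic polynomial det(A - λI) = λ^2 - 4λ + 13 = 0.
Eigenvalues λ = 2 ± 3i (complex conjugate pair).
For λ=2+3i: an eigenvector is (1,0) - i(-3,-1) = (1 + 3i, 0 + i).
A real fundamental pair from Re and Im of e^((2+3i)t)v: X_1 = e^(2t)(cos(3t)·(1,0) + sin(3t)·(-3,-1)), X_2 = e^(2t)(sin(3t)·(1,0) - cos(3t)·(-3,-1)).
General solution: c_1X_1 + c_2X_2.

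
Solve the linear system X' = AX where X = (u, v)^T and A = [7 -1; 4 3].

Coefficient matrix A = [[7, -1], [4, 3]].
Characteristic polynomial det(A - λI) = λ^2 - 10λ + 25 = 0.
Single eigenvalue λ = 5 with algebraic multiplicity 2.
Eigenvector v = (1,2); generalized eigenvector w with (A-λI)w=v is (-1,-3).
General solution: e^(5t)[C_1·v + C_2·(t·v + w)].

u(t) = C_1e^(5t) + C_2te^(5t) - C_2e^(5t), v(t) = 2C_1e^(5t) + 2C_2te^(5t) - 3C_2e^(5t)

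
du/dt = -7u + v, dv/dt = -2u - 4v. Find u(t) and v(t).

Coefficient matrix A = [[-7, 1], [-2, -4]].
Characteristic polynomial det(A - λI) = λ^2 + 11λ + 30 = 0.
Eigenvalues λ = -5, -6.
For λ=-5: (A-λI) row 1 is [-2, 1], so an eigenvector is (-1, -2).
For λ=-6: (A-λI) row 1 is [-1, 1], so an eigenvector is (-1, -1).
General solution: C_1e^(-5t)(-1,-2) + C_2e^(-6t)(-1,-1).

u(t) = -C_1e^(-5t) - C_2e^(-6t), v(t) = -2C_1e^(-5t) - C_2e^(-6t)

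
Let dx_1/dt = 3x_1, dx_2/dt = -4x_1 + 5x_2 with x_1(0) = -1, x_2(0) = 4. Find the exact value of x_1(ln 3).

-27

A = [[3,0],[-4,5]]; eigenvalues λ = 5, 3.
Eigenvectors: (0,-1) for λ=5, (-1,-2) for λ=3.
From the initial condition, c_1 = -6, c_2 = 1.
x_1(ln 3) = (-6)(3^5)(0) + (1)(3^3)(-1) = -27.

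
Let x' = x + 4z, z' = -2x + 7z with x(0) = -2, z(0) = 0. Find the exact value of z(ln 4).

1920

A = [[1,4],[-2,7]]; eigenvalues λ = 3, 5.
Eigenvectors: (-2,-1) for λ=3, (-1,-1) for λ=5.
From the initial condition, c_1 = 2, c_2 = -2.
z(ln 4) = (2)(4^3)(-1) + (-2)(4^5)(-1) = 1920.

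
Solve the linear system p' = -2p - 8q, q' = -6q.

Coefficient matrix A = [[-2, -8], [0, -6]].
Characteristic polynomial det(A - λI) = λ^2 + 8λ + 12 = 0.
Eigenvalues λ = -2, -6.
For λ=-2: (A-λI) row 1 is [0, -8], so an eigenvector is (1, 0).
For λ=-6: (A-λI) row 1 is [4, -8], so an eigenvector is (2, 1).
General solution: K_1e^(-2t)(1,0) + K_2e^(-6t)(2,1).

p(t) = K_1e^(-2t) + 2K_2e^(-6t), q(t) = K_2e^(-6t)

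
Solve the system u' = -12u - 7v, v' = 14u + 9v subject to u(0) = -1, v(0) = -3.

Coefficient matrix A = [[-12, -7], [14, 9]].
Characteristic polynomial det(A - λI) = λ^2 + 3λ - 10 = 0.
Eigenvalues λ = 2, -5.
For λ=2: (A-λI) row 1 is [-14, -7], so an eigenvector is (-1, 2).
For λ=-5: (A-λI) row 1 is [-7, -7], so an eigenvector is (1, -1).
General solution: C_1e^(2t)(-1,2) + C_2e^(-5t)(1,-1).
Applying u(0)=-1, v(0)=-3 gives C_1=-4, C_2=-5.

u(t) = 4e^(2t) - 5e^(-5t), v(t) = -8e^(2t) + 5e^(-5t)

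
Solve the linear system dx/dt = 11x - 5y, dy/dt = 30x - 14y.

x(t) = -c_1e^(t) + c_2e^(-4t), y(t) = -2c_1e^(t) + 3c_2e^(-4t)

Coefficient matrix A = [[11, -5], [30, -14]].
Characteristic polynomial det(A - λI) = λ^2 + 3λ - 4 = 0.
Eigenvalues λ = 1, -4.
For λ=1: (A-λI) row 1 is [10, -5], so an eigenvector is (-1, -2).
For λ=-4: (A-λI) row 1 is [15, -5], so an eigenvector is (1, 3).
General solution: c_1e^(t)(-1,-2) + c_2e^(-4t)(1,3).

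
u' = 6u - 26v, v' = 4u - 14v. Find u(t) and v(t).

u(t) = 3c_1e^(-4t)sin(2t) - 2c_1e^(-4t)cos(2t) - 2c_2e^(-4t)sin(2t) - 3c_2e^(-4t)cos(2t), v(t) = c_1e^(-4t)sin(2t) - c_1e^(-4t)cos(2t) - c_2e^(-4t)sin(2t) - c_2e^(-4t)cos(2t)

Coefficient matrix A = [[6, -26], [4, -14]].
Characteristic polynomial det(A - λI) = λ^2 + 8λ + 20 = 0.
Eigenvalues λ = -4 ± 2i (complex conjugate pair).
For λ=-4+2i: an eigenvector is (-2,-1) - i(3,1) = (-2 - 3i, -1 - i).
A real fundamental pair from Re and Im of e^((-4+2i)t)v: X_1 = e^(-4t)(cos(2t)·(-2,-1) + sin(2t)·(3,1)), X_2 = e^(-4t)(sin(2t)·(-2,-1) - cos(2t)·(3,1)).
General solution: c_1X_1 + c_2X_2.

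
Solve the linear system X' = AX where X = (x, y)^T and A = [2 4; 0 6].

Coefficient matrix A = [[2, 4], [0, 6]].
Characteristic polynomial det(A - λI) = λ^2 - 8λ + 12 = 0.
Eigenvalues λ = 6, 2.
For λ=6: (A-λI) row 1 is [-4, 4], so an eigenvector is (-1, -1).
For λ=2: (A-λI) row 1 is [0, 4], so an eigenvector is (1, 0).
General solution: K_1e^(6t)(-1,-1) + K_2e^(2t)(1,0).

x(t) = -K_1e^(6t) + K_2e^(2t), y(t) = -K_1e^(6t)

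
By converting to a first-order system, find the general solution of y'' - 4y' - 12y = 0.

Let x_1 = y, x_2 = y'. Then x_1' = x_2 and x_2' = 12x_1 + 4x_2.
A = [[0,1],[12,4]]; det(A-λI) = λ^2 - 4λ - 12.
Eigenvalues λ = 6, -2 with eigenvectors (1,6), (1,-2).

y(t) = K_1e^(6t) + K_2e^(-2t)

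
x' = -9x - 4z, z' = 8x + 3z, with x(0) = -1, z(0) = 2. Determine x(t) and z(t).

Coefficient matrix A = [[-9, -4], [8, 3]].
Characteristic polynomial det(A - λI) = λ^2 + 6λ + 5 = 0.
Eigenvalues λ = -1, -5.
For λ=-1: (A-λI) row 1 is [-8, -4], so an eigenvector is (-1, 2).
For λ=-5: (A-λI) row 1 is [-4, -4], so an eigenvector is (1, -1).
General solution: K_1e^(-t)(-1,2) + K_2e^(-5t)(1,-1).
Applying x(0)=-1, z(0)=2 gives K_1=1, K_2=0.

x(t) = -e^(-t), z(t) = 2e^(-t)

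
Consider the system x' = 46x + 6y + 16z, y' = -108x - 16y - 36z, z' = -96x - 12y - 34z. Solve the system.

Coefficient matrix A = [[46, 6, 16], [-108, -16, -36], [-96, -12, -34]].
det(A - λI) = 0 gives eigenvalues λ = 2, -4, -2.
For λ=2: eigenvector (1,-2,-2).
For λ=-4: eigenvector (-1,3,2).
For λ=-2: eigenvector (-1,0,3).
General solution: C_1e^(2t)(1,-2,-2) + C_2e^(-4t)(-1,3,2) + C_3e^(-2t)(-1,0,3).

x(t) = C_1e^(2t) - C_2e^(-4t) - C_3e^(-2t), y(t) = -2C_1e^(2t) + 3C_2e^(-4t), z(t) = -2C_1e^(2t) + 2C_2e^(-4t) + 3C_3e^(-2t)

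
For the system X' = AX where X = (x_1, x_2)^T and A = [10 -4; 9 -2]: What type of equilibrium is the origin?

A = [[10,-4],[9,-2]]; det(A-λI) = λ^2 - 8λ + 16.
repeated λ = 4 with a single eigenvector.

unstable improper node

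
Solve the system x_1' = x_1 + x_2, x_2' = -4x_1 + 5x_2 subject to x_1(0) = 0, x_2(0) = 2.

x_1(t) = 2te^(3t), x_2(t) = 4te^(3t) + 2e^(3t)

Coefficient matrix A = [[1, 1], [-4, 5]].
Characteristic polynomial det(A - λI) = λ^2 - 6λ + 9 = 0.
Single eigenvalue λ = 3 with algebraic multiplicity 2.
Eigenvector v = (-1,-2); generalized eigenvector w with (A-λI)w=v is (1,1).
General solution: e^(3t)[c_1·v + c_2·(t·v + w)].
Applying x_1(0)=0, x_2(0)=2 gives c_1=-2, c_2=-2.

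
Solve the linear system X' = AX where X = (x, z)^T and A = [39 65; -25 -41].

Coefficient matrix A = [[39, 65], [-25, -41]].
Characteristic polynomial det(A - λI) = λ^2 + 2λ + 26 = 0.
Eigenvalues λ = -1 ± 5i (complex conjugate pair).
For λ=-1+5i: an eigenvector is (-3,2) - i(2,-1) = (-3 - 2i, 2 + i).
A real fundamental pair from Re and Im of e^((-1+5i)t)v: X_1 = e^(-t)(cos(5t)·(-3,2) + sin(5t)·(2,-1)), X_2 = e^(-t)(sin(5t)·(-3,2) - cos(5t)·(2,-1)).
General solution: K_1X_1 + K_2X_2.

x(t) = 2K_1e^(-t)sin(5t) - 3K_1e^(-t)cos(5t) - 3K_2e^(-t)sin(5t) - 2K_2e^(-t)cos(5t), z(t) = -K_1e^(-t)sin(5t) + 2K_1e^(-t)cos(5t) + 2K_2e^(-t)sin(5t) + K_2e^(-t)cos(5t)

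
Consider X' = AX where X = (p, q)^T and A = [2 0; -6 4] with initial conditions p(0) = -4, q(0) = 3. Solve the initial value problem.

p(t) = -4e^(2t), q(t) = 15e^(4t) - 12e^(2t)

Coefficient matrix A = [[2, 0], [-6, 4]].
Characteristic polynomial det(A - λI) = λ^2 - 6λ + 8 = 0.
Eigenvalues λ = 2, 4.
For λ=2: (A-λI) row 2 is [-6, 2], so an eigenvector is (1, 3).
For λ=4: (A-λI) row 1 is [-2, 0], so an eigenvector is (0, -1).
General solution: c_1e^(2t)(1,3) + c_2e^(4t)(0,-1).
Applying p(0)=-4, q(0)=3 gives c_1=-4, c_2=-15.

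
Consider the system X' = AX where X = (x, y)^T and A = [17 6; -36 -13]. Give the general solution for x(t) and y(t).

Coefficient matrix A = [[17, 6], [-36, -13]].
Characteristic polynomial det(A - λI) = λ^2 - 4λ - 5 = 0.
Eigenvalues λ = 5, -1.
For λ=5: (A-λI) row 1 is [12, 6], so an eigenvector is (1, -2).
For λ=-1: (A-λI) row 1 is [18, 6], so an eigenvector is (-1, 3).
General solution: K_1e^(5t)(1,-2) + K_2e^(-t)(-1,3).

x(t) = K_1e^(5t) - K_2e^(-t), y(t) = -2K_1e^(5t) + 3K_2e^(-t)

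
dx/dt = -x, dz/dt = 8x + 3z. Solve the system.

x(t) = -c_2e^(-t), z(t) = c_1e^(3t) + 2c_2e^(-t)

Coefficient matrix A = [[-1, 0], [8, 3]].
Characteristic polynomial det(A - λI) = λ^2 - 2λ - 3 = 0.
Eigenvalues λ = 3, -1.
For λ=3: (A-λI) row 1 is [-4, 0], so an eigenvector is (0, 1).
For λ=-1: (A-λI) row 2 is [8, 4], so an eigenvector is (-1, 2).
General solution: c_1e^(3t)(0,1) + c_2e^(-t)(-1,2).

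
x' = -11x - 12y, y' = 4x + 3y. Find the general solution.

Coefficient matrix A = [[-11, -12], [4, 3]].
Characteristic polynomial det(A - λI) = λ^2 + 8λ + 15 = 0.
Eigenvalues λ = -5, -3.
For λ=-5: (A-λI) row 1 is [-6, -12], so an eigenvector is (2, -1).
For λ=-3: (A-λI) row 1 is [-8, -12], so an eigenvector is (3, -2).
General solution: K_1e^(-5t)(2,-1) + K_2e^(-3t)(3,-2).

x(t) = 2K_1e^(-5t) + 3K_2e^(-3t), y(t) = -K_1e^(-5t) - 2K_2e^(-3t)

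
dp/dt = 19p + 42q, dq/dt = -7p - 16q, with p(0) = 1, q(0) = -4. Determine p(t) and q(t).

Coefficient matrix A = [[19, 42], [-7, -16]].
Characteristic polynomial det(A - λI) = λ^2 - 3λ - 10 = 0.
Eigenvalues λ = -2, 5.
For λ=-2: (A-λI) row 1 is [21, 42], so an eigenvector is (2, -1).
For λ=5: (A-λI) row 1 is [14, 42], so an eigenvector is (-3, 1).
General solution: K_1e^(-2t)(2,-1) + K_2e^(5t)(-3,1).
Applying p(0)=1, q(0)=-4 gives K_1=11, K_2=7.

p(t) = -21e^(5t) + 22e^(-2t), q(t) = 7e^(5t) - 11e^(-2t)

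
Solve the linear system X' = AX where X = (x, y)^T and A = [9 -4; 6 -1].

Coefficient matrix A = [[9, -4], [6, -1]].
Characteristic polynomial det(A - λI) = λ^2 - 8λ + 15 = 0.
Eigenvalues λ = 3, 5.
For λ=3: (A-λI) row 1 is [6, -4], so an eigenvector is (2, 3).
For λ=5: (A-λI) row 1 is [4, -4], so an eigenvector is (1, 1).
General solution: c_1e^(3t)(2,3) + c_2e^(5t)(1,1).

x(t) = 2c_1e^(3t) + c_2e^(5t), y(t) = 3c_1e^(3t) + c_2e^(5t)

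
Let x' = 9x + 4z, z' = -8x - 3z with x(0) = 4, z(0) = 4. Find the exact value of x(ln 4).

A = [[9,4],[-8,-3]]; eigenvalues λ = 5, 1.
Eigenvectors: (1,-1) for λ=5, (-1,2) for λ=1.
From the initial condition, c_1 = 12, c_2 = 8.
x(ln 4) = (12)(4^5)(1) + (8)(4^1)(-1) = 12256.

12256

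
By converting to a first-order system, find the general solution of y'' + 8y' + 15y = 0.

y(t) = K_1e^(-3t) + K_2e^(-5t)

Let x_1 = y, x_2 = y'. Then x_1' = x_2 and x_2' = -15x_1 - 8x_2.
A = [[0,1],[-15,-8]]; det(A-λI) = λ^2 + 8λ + 15.
Eigenvalues λ = -3, -5 with eigenvectors (1,-3), (1,-5).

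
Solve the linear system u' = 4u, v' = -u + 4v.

Coefficient matrix A = [[4, 0], [-1, 4]].
Characteristic polynomial det(A - λI) = λ^2 - 8λ + 16 = 0.
Single eigenvalue λ = 4 with algebraic multiplicity 2.
Eigenvector v = (0,1); generalized eigenvector w with (A-λI)w=v is (-1,-3).
General solution: e^(4t)[c_1·v + c_2·(t·v + w)].

u(t) = -c_2e^(4t), v(t) = c_1e^(4t) + c_2te^(4t) - 3c_2e^(4t)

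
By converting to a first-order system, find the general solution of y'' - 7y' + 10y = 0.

Let x_1 = y, x_2 = y'. Then x_1' = x_2 and x_2' = -10x_1 + 7x_2.
A = [[0,1],[-10,7]]; det(A-λI) = λ^2 - 7λ + 10.
Eigenvalues λ = 5, 2 with eigenvectors (1,5), (1,2).

y(t) = C_1e^(5t) + C_2e^(2t)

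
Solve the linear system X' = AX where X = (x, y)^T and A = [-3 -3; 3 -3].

x(t) = K_1e^(-3t)sin(3t) - K_2e^(-3t)cos(3t), y(t) = -K_1e^(-3t)cos(3t) - K_2e^(-3t)sin(3t)

Coefficient matrix A = [[-3, -3], [3, -3]].
Characteristic polynomial det(A - λI) = λ^2 + 6λ + 18 = 0.
Eigenvalues λ = -3 ± 3i (complex conjugate pair).
For λ=-3+3i: an eigenvector is (0,-1) - i(1,0) = (0 - i, -1).
A real fundamental pair from Re and Im of e^((-3+3i)t)v: X_1 = e^(-3t)(cos(3t)·(0,-1) + sin(3t)·(1,0)), X_2 = e^(-3t)(sin(3t)·(0,-1) - cos(3t)·(1,0)).
General solution: K_1X_1 + K_2X_2.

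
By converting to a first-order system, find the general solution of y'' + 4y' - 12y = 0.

y(t) = K_1e^(-6t) + K_2e^(2t)

Let x_1 = y, x_2 = y'. Then x_1' = x_2 and x_2' = 12x_1 - 4x_2.
A = [[0,1],[12,-4]]; det(A-λI) = λ^2 + 4λ - 12.
Eigenvalues λ = -6, 2 with eigenvectors (1,-6), (1,2).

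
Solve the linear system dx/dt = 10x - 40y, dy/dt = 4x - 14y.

Coefficient matrix A = [[10, -40], [4, -14]].
Characteristic polynomial det(A - λI) = λ^2 + 4λ + 20 = 0.
Eigenvalues λ = -2 ± 4i (complex conjugate pair).
For λ=-2+4i: an eigenvector is (3,1) - i(-1,0) = (3 + i, 1).
A real fundamental pair from Re and Im of e^((-2+4i)t)v: X_1 = e^(-2t)(cos(4t)·(3,1) + sin(4t)·(-1,0)), X_2 = e^(-2t)(sin(4t)·(3,1) - cos(4t)·(-1,0)).
General solution: c_1X_1 + c_2X_2.

x(t) = -c_1e^(-2t)sin(4t) + 3c_1e^(-2t)cos(4t) + 3c_2e^(-2t)sin(4t) + c_2e^(-2t)cos(4t), y(t) = c_1e^(-2t)cos(4t) + c_2e^(-2t)sin(4t)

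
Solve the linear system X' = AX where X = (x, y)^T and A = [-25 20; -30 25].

x(t) = -2C_1e^(5t) - C_2e^(-5t), y(t) = -3C_1e^(5t) - C_2e^(-5t)

Coefficient matrix A = [[-25, 20], [-30, 25]].
Characteristic polynomial det(A - λI) = λ^2 - 25 = 0.
Eigenvalues λ = 5, -5.
For λ=5: (A-λI) row 1 is [-30, 20], so an eigenvector is (-2, -3).
For λ=-5: (A-λI) row 1 is [-20, 20], so an eigenvector is (-1, -1).
General solution: C_1e^(5t)(-2,-3) + C_2e^(-5t)(-1,-1).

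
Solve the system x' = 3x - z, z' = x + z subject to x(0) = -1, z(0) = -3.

x(t) = 2te^(2t) - e^(2t), z(t) = 2te^(2t) - 3e^(2t)

Coefficient matrix A = [[3, -1], [1, 1]].
Characteristic polynomial det(A - λI) = λ^2 - 4λ + 4 = 0.
Single eigenvalue λ = 2 with algebraic multiplicity 2.
Eigenvector v = (-1,-1); generalized eigenvector w with (A-λI)w=v is (0,1).
General solution: e^(2t)[K_1·v + K_2·(t·v + w)].
Applying x(0)=-1, z(0)=-3 gives K_1=1, K_2=-2.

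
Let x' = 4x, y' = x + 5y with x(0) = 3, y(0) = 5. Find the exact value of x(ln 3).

243

A = [[4,0],[1,5]]; eigenvalues λ = 5, 4.
Eigenvectors: (0,1) for λ=5, (-1,1) for λ=4.
From the initial condition, c_1 = 8, c_2 = -3.
x(ln 3) = (8)(3^5)(0) + (-3)(3^4)(-1) = 243.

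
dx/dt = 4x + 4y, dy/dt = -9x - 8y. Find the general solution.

x(t) = -2K_1e^(-2t) - 2K_2te^(-2t) - K_2e^(-2t), y(t) = 3K_1e^(-2t) + 3K_2te^(-2t) + K_2e^(-2t)

Coefficient matrix A = [[4, 4], [-9, -8]].
Characteristic polynomial det(A - λI) = λ^2 + 4λ + 4 = 0.
Single eigenvalue λ = -2 with algebraic multiplicity 2.
Eigenvector v = (-2,3); generalized eigenvector w with (A-λI)w=v is (-1,1).
General solution: e^(-2t)[K_1·v + K_2·(t·v + w)].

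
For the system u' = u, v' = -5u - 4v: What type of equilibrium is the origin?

saddle

A = [[1,0],[-5,-4]]; det(A-λI) = λ^2 + 3λ - 4.
λ = 1, -4: opposite signs.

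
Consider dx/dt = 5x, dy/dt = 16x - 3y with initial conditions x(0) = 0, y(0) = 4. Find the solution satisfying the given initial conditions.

Coefficient matrix A = [[5, 0], [16, -3]].
Characteristic polynomial det(A - λI) = λ^2 - 2λ - 15 = 0.
Eigenvalues λ = 5, -3.
For λ=5: (A-λI) row 2 is [16, -8], so an eigenvector is (1, 2).
For λ=-3: (A-λI) row 1 is [8, 0], so an eigenvector is (0, 1).
General solution: K_1e^(5t)(1,2) + K_2e^(-3t)(0,1).
Applying x(0)=0, y(0)=4 gives K_1=0, K_2=4.

x(t) = 0, y(t) = 4e^(-3t)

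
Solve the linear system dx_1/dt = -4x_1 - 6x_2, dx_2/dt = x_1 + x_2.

x_1(t) = 3K_1e^(-2t) - 2K_2e^(-t), x_2(t) = -K_1e^(-2t) + K_2e^(-t)

Coefficient matrix A = [[-4, -6], [1, 1]].
Characteristic polynomial det(A - λI) = λ^2 + 3λ + 2 = 0.
Eigenvalues λ = -2, -1.
For λ=-2: (A-λI) row 1 is [-2, -6], so an eigenvector is (3, -1).
For λ=-1: (A-λI) row 1 is [-3, -6], so an eigenvector is (-2, 1).
General solution: K_1e^(-2t)(3,-1) + K_2e^(-t)(-2,1).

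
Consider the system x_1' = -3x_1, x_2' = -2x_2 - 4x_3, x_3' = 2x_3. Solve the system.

Coefficient matrix A = [[-3, 0, 0], [0, -2, -4], [0, 0, 2]].
det(A - λI) = 0 gives eigenvalues λ = -3, 2, -2.
For λ=-3: eigenvector (1,0,0).
For λ=2: eigenvector (0,-1,1).
For λ=-2: eigenvector (0,1,0).
General solution: c_1e^(-3t)(1,0,0) + c_2e^(2t)(0,-1,1) + c_3e^(-2t)(0,1,0).

x_1(t) = c_1e^(-3t), x_2(t) = -c_2e^(2t) + c_3e^(-2t), x_3(t) = c_2e^(2t)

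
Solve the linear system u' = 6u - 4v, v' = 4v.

u(t) = 2c_1e^(4t) - c_2e^(6t), v(t) = c_1e^(4t)

Coefficient matrix A = [[6, -4], [0, 4]].
Characteristic polynomial det(A - λI) = λ^2 - 10λ + 24 = 0.
Eigenvalues λ = 4, 6.
For λ=4: (A-λI) row 1 is [2, -4], so an eigenvector is (2, 1).
For λ=6: (A-λI) row 1 is [0, -4], so an eigenvector is (-1, 0).
General solution: c_1e^(4t)(2,1) + c_2e^(6t)(-1,0).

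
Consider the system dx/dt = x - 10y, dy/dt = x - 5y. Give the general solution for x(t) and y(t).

Coefficient matrix A = [[1, -10], [1, -5]].
Characteristic polynomial det(A - λI) = λ^2 + 4λ + 5 = 0.
Eigenvalues λ = -2 ± i (complex conjugate pair).
For λ=-2+i: an eigenvector is (1,0) - i(3,1) = (1 - 3i, 0 - i).
A real fundamental pair from Re and Im of e^((-2+i)t)v: X_1 = e^(-2t)(cos(t)·(1,0) + sin(t)·(3,1)), X_2 = e^(-2t)(sin(t)·(1,0) - cos(t)·(3,1)).
General solution: c_1X_1 + c_2X_2.

x(t) = 3c_1e^(-2t)sin(t) + c_1e^(-2t)cos(t) + c_2e^(-2t)sin(t) - 3c_2e^(-2t)cos(t), y(t) = c_1e^(-2t)sin(t) - c_2e^(-2t)cos(t)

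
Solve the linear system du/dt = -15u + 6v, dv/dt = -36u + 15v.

Coefficient matrix A = [[-15, 6], [-36, 15]].
Characteristic polynomial det(A - λI) = λ^2 - 9 = 0.
Eigenvalues λ = 3, -3.
For λ=3: (A-λI) row 1 is [-18, 6], so an eigenvector is (1, 3).
For λ=-3: (A-λI) row 1 is [-12, 6], so an eigenvector is (-1, -2).
General solution: K_1e^(3t)(1,3) + K_2e^(-3t)(-1,-2).

u(t) = K_1e^(3t) - K_2e^(-3t), v(t) = 3K_1e^(3t) - 2K_2e^(-3t)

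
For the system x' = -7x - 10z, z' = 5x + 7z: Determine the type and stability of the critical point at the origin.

A = [[-7,-10],[5,7]]; det(A-λI) = λ^2 + 1.
λ = 0 ± i: zero real part.

center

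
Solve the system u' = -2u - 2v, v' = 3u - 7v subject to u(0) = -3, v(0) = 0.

Coefficient matrix A = [[-2, -2], [3, -7]].
Characteristic polynomial det(A - λI) = λ^2 + 9λ + 20 = 0.
Eigenvalues λ = -4, -5.
For λ=-4: (A-λI) row 1 is [2, -2], so an eigenvector is (-1, -1).
For λ=-5: (A-λI) row 1 is [3, -2], so an eigenvector is (2, 3).
General solution: c_1e^(-4t)(-1,-1) + c_2e^(-5t)(2,3).
Applying u(0)=-3, v(0)=0 gives c_1=9, c_2=3.

u(t) = -9e^(-4t) + 6e^(-5t), v(t) = -9e^(-4t) + 9e^(-5t)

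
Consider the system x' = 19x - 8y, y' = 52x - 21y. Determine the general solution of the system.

x(t) = -K_1e^(-t)sin(4t) + K_1e^(-t)cos(4t) + K_2e^(-t)sin(4t) + K_2e^(-t)cos(4t), y(t) = -2K_1e^(-t)sin(4t) + 3K_1e^(-t)cos(4t) + 3K_2e^(-t)sin(4t) + 2K_2e^(-t)cos(4t)

Coefficient matrix A = [[19, -8], [52, -21]].
Characteristic polynomial det(A - λI) = λ^2 + 2λ + 17 = 0.
Eigenvalues λ = -1 ± 4i (complex conjugate pair).
For λ=-1+4i: an eigenvector is (1,3) - i(-1,-2) = (1 + i, 3 + 2i).
A real fundamental pair from Re and Im of e^((-1+4i)t)v: X_1 = e^(-t)(cos(4t)·(1,3) + sin(4t)·(-1,-2)), X_2 = e^(-t)(sin(4t)·(1,3) - cos(4t)·(-1,-2)).
General solution: K_1X_1 + K_2X_2.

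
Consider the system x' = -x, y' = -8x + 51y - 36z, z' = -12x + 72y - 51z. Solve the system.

Coefficient matrix A = [[-1, 0, 0], [-8, 51, -36], [-12, 72, -51]].
det(A - λI) = 0 gives eigenvalues λ = -1, 3, -3.
For λ=-1: eigenvector (1,-4,-6).
For λ=3: eigenvector (0,-3,-4).
For λ=-3: eigenvector (0,-2,-3).
General solution: C_1e^(-t)(1,-4,-6) + C_2e^(3t)(0,-3,-4) + C_3e^(-3t)(0,-2,-3).

x(t) = C_1e^(-t), y(t) = -4C_1e^(-t) - 3C_2e^(3t) - 2C_3e^(-3t), z(t) = -6C_1e^(-t) - 4C_2e^(3t) - 3C_3e^(-3t)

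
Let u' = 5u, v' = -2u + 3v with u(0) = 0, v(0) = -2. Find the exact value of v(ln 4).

-128

A = [[5,0],[-2,3]]; eigenvalues λ = 3, 5.
Eigenvectors: (0,1) for λ=3, (-1,1) for λ=5.
From the initial condition, c_1 = -2, c_2 = 0.
v(ln 4) = (-2)(4^3)(1) + (0)(4^5)(1) = -128.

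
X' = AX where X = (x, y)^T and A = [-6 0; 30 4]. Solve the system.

x(t) = C_2e^(-6t), y(t) = C_1e^(4t) - 3C_2e^(-6t)

Coefficient matrix A = [[-6, 0], [30, 4]].
Characteristic polynomial det(A - λI) = λ^2 + 2λ - 24 = 0.
Eigenvalues λ = 4, -6.
For λ=4: (A-λI) row 1 is [-10, 0], so an eigenvector is (0, 1).
For λ=-6: (A-λI) row 2 is [30, 10], so an eigenvector is (1, -3).
General solution: C_1e^(4t)(0,1) + C_2e^(-6t)(1,-3).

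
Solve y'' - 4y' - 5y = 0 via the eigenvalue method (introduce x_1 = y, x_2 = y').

y(t) = c_1e^(-t) + c_2e^(5t)

Let x_1 = y, x_2 = y'. Then x_1' = x_2 and x_2' = 5x_1 + 4x_2.
A = [[0,1],[5,4]]; det(A-λI) = λ^2 - 4λ - 5.
Eigenvalues λ = -1, 5 with eigenvectors (1,-1), (1,5).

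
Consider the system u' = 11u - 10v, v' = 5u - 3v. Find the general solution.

Coefficient matrix A = [[11, -10], [5, -3]].
Characteristic polynomial det(A - λI) = λ^2 - 8λ + 17 = 0.
Eigenvalues λ = 4 ± i (complex conjugate pair).
For λ=4+i: an eigenvector is (3,2) - i(1,1) = (3 - i, 2 - i).
A real fundamental pair from Re and Im of e^((4+i)t)v: X_1 = e^(4t)(cos(t)·(3,2) + sin(t)·(1,1)), X_2 = e^(4t)(sin(t)·(3,2) - cos(t)·(1,1)).
General solution: c_1X_1 + c_2X_2.

u(t) = c_1e^(4t)sin(t) + 3c_1e^(4t)cos(t) + 3c_2e^(4t)sin(t) - c_2e^(4t)cos(t), v(t) = c_1e^(4t)sin(t) + 2c_1e^(4t)cos(t) + 2c_2e^(4t)sin(t) - c_2e^(4t)cos(t)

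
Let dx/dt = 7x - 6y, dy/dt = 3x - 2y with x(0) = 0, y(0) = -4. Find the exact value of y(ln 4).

992

A = [[7,-6],[3,-2]]; eigenvalues λ = 4, 1.
Eigenvectors: (-2,-1) for λ=4, (-1,-1) for λ=1.
From the initial condition, c_1 = -4, c_2 = 8.
y(ln 4) = (-4)(4^4)(-1) + (8)(4^1)(-1) = 992.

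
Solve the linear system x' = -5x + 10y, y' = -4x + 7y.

Coefficient matrix A = [[-5, 10], [-4, 7]].
Characteristic polynomial det(A - λI) = λ^2 - 2λ + 5 = 0.
Eigenvalues λ = 1 ± 2i (complex conjugate pair).
For λ=1+2i: an eigenvector is (-1,-1) - i(-2,-1) = (-1 + 2i, -1 + i).
A real fundamental pair from Re and Im of e^((1+2i)t)v: X_1 = e^(t)(cos(2t)·(-1,-1) + sin(2t)·(-2,-1)), X_2 = e^(t)(sin(2t)·(-1,-1) - cos(2t)·(-2,-1)).
General solution: K_1X_1 + K_2X_2.

x(t) = -2K_1e^(t)sin(2t) - K_1e^(t)cos(2t) - K_2e^(t)sin(2t) + 2K_2e^(t)cos(2t), y(t) = -K_1e^(t)sin(2t) - K_1e^(t)cos(2t) - K_2e^(t)sin(2t) + K_2e^(t)cos(2t)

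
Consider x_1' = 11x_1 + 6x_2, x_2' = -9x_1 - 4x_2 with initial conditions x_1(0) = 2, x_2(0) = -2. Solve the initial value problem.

x_1(t) = 2e^(5t), x_2(t) = -2e^(5t)

Coefficient matrix A = [[11, 6], [-9, -4]].
Characteristic polynomial det(A - λI) = λ^2 - 7λ + 10 = 0.
Eigenvalues λ = 5, 2.
For λ=5: (A-λI) row 1 is [6, 6], so an eigenvector is (1, -1).
For λ=2: (A-λI) row 1 is [9, 6], so an eigenvector is (-2, 3).
General solution: C_1e^(5t)(1,-1) + C_2e^(2t)(-2,3).
Applying x_1(0)=2, x_2(0)=-2 gives C_1=2, C_2=0.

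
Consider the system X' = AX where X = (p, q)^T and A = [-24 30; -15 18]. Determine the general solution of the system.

p(t) = c_1e^(-3t)sin(3t) - 3c_1e^(-3t)cos(3t) - 3c_2e^(-3t)sin(3t) - c_2e^(-3t)cos(3t), q(t) = c_1e^(-3t)sin(3t) - 2c_1e^(-3t)cos(3t) - 2c_2e^(-3t)sin(3t) - c_2e^(-3t)cos(3t)

Coefficient matrix A = [[-24, 30], [-15, 18]].
Characteristic polynomial det(A - λI) = λ^2 + 6λ + 18 = 0.
Eigenvalues λ = -3 ± 3i (complex conjugate pair).
For λ=-3+3i: an eigenvector is (-3,-2) - i(1,1) = (-3 - i, -2 - i).
A real fundamental pair from Re and Im of e^((-3+3i)t)v: X_1 = e^(-3t)(cos(3t)·(-3,-2) + sin(3t)·(1,1)), X_2 = e^(-3t)(sin(3t)·(-3,-2) - cos(3t)·(1,1)).
General solution: c_1X_1 + c_2X_2.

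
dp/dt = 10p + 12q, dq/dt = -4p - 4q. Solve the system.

p(t) = 3c_1e^(2t) - 2c_2e^(4t), q(t) = -2c_1e^(2t) + c_2e^(4t)

Coefficient matrix A = [[10, 12], [-4, -4]].
Characteristic polynomial det(A - λI) = λ^2 - 6λ + 8 = 0.
Eigenvalues λ = 2, 4.
For λ=2: (A-λI) row 1 is [8, 12], so an eigenvector is (3, -2).
For λ=4: (A-λI) row 1 is [6, 12], so an eigenvector is (-2, 1).
General solution: c_1e^(2t)(3,-2) + c_2e^(4t)(-2,1).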